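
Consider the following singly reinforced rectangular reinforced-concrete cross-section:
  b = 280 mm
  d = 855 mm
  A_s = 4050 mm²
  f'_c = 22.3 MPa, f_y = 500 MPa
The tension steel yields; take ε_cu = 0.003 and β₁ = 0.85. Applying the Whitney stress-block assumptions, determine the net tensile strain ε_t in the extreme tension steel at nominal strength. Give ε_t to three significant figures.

ε_t ≈ 0.00271

a = A_s f_y/(0.85 f'_c b) = 381.54 mm.
β₁ = 0.85, so c = a/β₁ = 381.54/0.85 = 448.87 mm.
From the linear strain diagram with ε_cu = 0.003: ε_t = 0.003 (d − c)/c = 0.003 × (855 − 448.87)/448.87 = 0.00271.
ε_t < 0.004 — the section is over-reinforced for flexure under ACI limits.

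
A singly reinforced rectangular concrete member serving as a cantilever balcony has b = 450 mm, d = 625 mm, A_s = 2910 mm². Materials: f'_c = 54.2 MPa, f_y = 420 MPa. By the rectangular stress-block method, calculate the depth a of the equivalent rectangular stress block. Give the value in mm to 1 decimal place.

a ≈ 59.0 mm

T = A_s f_y = 2910 × 420 = 1222200 N = 1222.2 kN.
Setting C = 0.85 f'_c a b equal to T: a = 1222200/(0.85 × 54.2 × 450) = 59.0 mm.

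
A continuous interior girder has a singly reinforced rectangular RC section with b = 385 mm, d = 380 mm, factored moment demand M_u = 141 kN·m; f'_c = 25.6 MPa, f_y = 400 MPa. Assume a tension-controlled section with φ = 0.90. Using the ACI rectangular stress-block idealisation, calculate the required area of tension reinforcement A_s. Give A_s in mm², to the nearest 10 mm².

M_n = M_u/φ = 141/0.90 = 156.667 kN·m.
With M_n = 0.85 f'_c a b (d − a/2), solve the quadratic for a:
a = d − √(d² − 2M_n/(0.85 f'_c b)) = 380 − √(380² − 2 × 156.667×10⁶/(0.85 × 25.6 × 385)) = 52.89 mm.
A_s = 0.85 f'_c a b / f_y = 0.85 × 25.6 × 52.89 × 385 / 400 = 1107.7 mm².

A_s ≈ 1110 mm²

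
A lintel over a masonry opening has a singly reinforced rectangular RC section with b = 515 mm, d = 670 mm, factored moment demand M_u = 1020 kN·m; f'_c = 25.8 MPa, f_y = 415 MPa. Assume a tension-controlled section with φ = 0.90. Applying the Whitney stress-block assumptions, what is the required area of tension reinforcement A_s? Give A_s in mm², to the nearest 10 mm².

M_n = M_u/φ = 1020/0.90 = 1133.33 kN·m.
With M_n = 0.85 f'_c a b (d − a/2), solve the quadratic for a:
a = d − √(d² − 2M_n/(0.85 f'_c b)) = 670 − √(670² − 2 × 1133.33×10⁶/(0.85 × 25.8 × 515)) = 171.80 mm.
A_s = 0.85 f'_c a b / f_y = 0.85 × 25.8 × 171.80 × 515 / 415 = 4675.4 mm².

A_s ≈ 4680 mm²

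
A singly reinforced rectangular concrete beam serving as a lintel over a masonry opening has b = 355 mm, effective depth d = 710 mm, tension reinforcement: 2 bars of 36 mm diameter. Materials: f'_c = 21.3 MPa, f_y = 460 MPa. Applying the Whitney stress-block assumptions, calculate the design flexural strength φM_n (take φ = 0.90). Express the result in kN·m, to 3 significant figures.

φM_n ≈ 537 kN·m

A_s = 2 × 1018 = 2036 mm².
T = A_s f_y = 2036 × 460 = 936560 N = 936.56 kN.
From C = T: a = T/(0.85 f'_c b) = 936560/(0.85 × 21.3 × 355) = 145.72 mm.
M_n = T(d − a/2) = 936.56 kN × (710 − 72.86) mm = 596.72 kN·m.
φM_n = 0.90 × 596.72 = 537.05 kN·m.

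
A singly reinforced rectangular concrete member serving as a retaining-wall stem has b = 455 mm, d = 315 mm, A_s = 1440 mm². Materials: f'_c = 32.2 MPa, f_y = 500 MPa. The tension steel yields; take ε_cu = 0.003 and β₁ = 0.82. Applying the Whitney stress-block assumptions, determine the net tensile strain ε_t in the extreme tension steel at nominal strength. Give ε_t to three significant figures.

ε_t ≈ 0.0104

a = A_s f_y/(0.85 f'_c b) = 57.82 mm.
β₁ = 0.82, so c = a/β₁ = 57.82/0.82 = 70.51 mm.
From the linear strain diagram with ε_cu = 0.003: ε_t = 0.003 (d − c)/c = 0.003 × (315 − 70.51)/70.51 = 0.0104.
Since ε_t ≥ 0.005, the section is tension-controlled.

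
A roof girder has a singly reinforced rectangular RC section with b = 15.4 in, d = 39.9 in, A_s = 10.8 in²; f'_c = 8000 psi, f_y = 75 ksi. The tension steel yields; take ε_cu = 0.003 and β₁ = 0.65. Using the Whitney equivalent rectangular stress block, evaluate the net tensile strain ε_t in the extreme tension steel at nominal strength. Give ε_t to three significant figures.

a = A_s f_y/(0.85 f'_c b) = 7.735 in.
β₁ = 0.65, so c = a/β₁ = 7.735/0.65 = 11.900 in.
From the linear strain diagram with ε_cu = 0.003: ε_t = 0.003 (d − c)/c = 0.003 × (39.9 − 11.900)/11.900 = 0.00706.
Since ε_t ≥ 0.005, the section is tension-controlled.

ε_t ≈ 0.00706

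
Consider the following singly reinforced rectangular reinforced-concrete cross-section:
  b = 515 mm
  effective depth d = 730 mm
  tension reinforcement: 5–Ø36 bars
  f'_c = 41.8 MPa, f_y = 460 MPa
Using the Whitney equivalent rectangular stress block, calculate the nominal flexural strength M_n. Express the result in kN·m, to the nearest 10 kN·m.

M_n ≈ 1560 kN·m

A_s = 5 × 1018 = 5090 mm².
T = A_s f_y = 5090 × 460 = 2341400 N = 2341.4 kN.
From C = T: a = T/(0.85 f'_c b) = 2341400/(0.85 × 41.8 × 515) = 127.96 mm.
M_n = T(d − a/2) = 2341.4 kN × (730 − 63.98) mm = 1559.42 kN·m.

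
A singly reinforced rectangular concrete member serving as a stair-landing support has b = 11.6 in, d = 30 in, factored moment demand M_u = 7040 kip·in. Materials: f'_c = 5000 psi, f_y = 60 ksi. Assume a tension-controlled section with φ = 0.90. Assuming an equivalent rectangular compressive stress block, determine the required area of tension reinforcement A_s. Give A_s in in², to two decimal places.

M_n = M_u/φ = 7040/0.90 = 7822.22 kip·in.
From M_n = 0.85 f'_c a b (d − a/2):
a = d − √(d² − 2M_n/(0.85 f'_c b)) = 30 − √(30² − 2 × 7822.22/(0.85 × 5 × 11.6)) = 5.861 in.
A_s = 0.85 f'_c a b / f_y = 0.85 × 5 × 5.861 × 11.6 / 60 = 4.816 in².

A_s ≈ 4.82 in²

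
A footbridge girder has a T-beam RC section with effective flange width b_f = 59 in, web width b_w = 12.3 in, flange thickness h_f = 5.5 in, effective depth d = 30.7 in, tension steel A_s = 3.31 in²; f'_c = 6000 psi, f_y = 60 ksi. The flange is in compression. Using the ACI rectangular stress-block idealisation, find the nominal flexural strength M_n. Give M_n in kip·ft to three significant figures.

M_n ≈ 503 kip·ft

Tension: T = A_s f_y = 3.31 × 60 = 198.6 kips.
Try a within the flange: a = T/(0.85 f'_c b_f) = 198.6/(0.85 × 6 × 59) = 0.660 in.
Since a = 0.660 ≤ h_f = 5.5 in, the stress block lies entirely in the flange; analyse as a rectangular beam of width b_f.
M_n = T(d − a/2) = 198.6 × (30.7 − 0.33) = 6031.5 kip·in.
M_n = 6031.5/12 = 502.63 kip·ft.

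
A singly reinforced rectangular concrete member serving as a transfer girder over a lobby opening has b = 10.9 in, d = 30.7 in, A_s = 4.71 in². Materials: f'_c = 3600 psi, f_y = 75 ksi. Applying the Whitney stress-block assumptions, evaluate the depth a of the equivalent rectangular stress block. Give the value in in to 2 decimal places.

T = A_s f_y = 4.71 × 75 = 353.25 kips.
a = T/(0.85 f'_c b) = 353.25/(0.85 × 3.6 × 10.9) = 10.59 in.

a ≈ 10.59 in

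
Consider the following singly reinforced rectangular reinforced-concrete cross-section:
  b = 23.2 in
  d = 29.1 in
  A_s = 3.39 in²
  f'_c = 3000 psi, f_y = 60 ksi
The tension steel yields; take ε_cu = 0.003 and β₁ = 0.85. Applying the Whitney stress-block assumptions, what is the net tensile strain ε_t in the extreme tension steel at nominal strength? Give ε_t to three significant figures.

a = A_s f_y/(0.85 f'_c b) = 3.438 in.
β₁ = 0.85, so c = a/β₁ = 3.438/0.85 = 4.045 in.
From the linear strain diagram with ε_cu = 0.003: ε_t = 0.003 (d − c)/c = 0.003 × (29.1 − 4.045)/4.045 = 0.0186.
Since ε_t ≥ 0.005, the section is tension-controlled.

ε_t ≈ 0.0186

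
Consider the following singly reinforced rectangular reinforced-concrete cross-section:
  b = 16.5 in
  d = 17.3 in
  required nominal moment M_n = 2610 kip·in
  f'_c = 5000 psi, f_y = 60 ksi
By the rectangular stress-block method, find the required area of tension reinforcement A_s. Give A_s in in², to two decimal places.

From M_n = 0.85 f'_c a b (d − a/2):
a = d − √(d² − 2M_n/(0.85 f'_c b)) = 17.3 − √(17.3² − 2 × 2610/(0.85 × 5 × 16.5)) = 2.305 in.
A_s = 0.85 f'_c a b / f_y = 0.85 × 5 × 2.305 × 16.5 / 60 = 2.694 in².

A_s ≈ 2.69 in²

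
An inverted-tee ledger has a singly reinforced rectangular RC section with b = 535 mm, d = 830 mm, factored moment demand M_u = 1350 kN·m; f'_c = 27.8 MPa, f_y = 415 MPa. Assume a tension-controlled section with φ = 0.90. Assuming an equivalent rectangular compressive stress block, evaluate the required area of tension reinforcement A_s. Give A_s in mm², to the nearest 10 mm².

A_s ≈ 4810 mm²

M_n = M_u/φ = 1350/0.90 = 1500 kN·m.
With M_n = 0.85 f'_c a b (d − a/2), solve the quadratic for a:
a = d − √(d² − 2M_n/(0.85 f'_c b)) = 830 − √(830² − 2 × 1500×10⁶/(0.85 × 27.8 × 535)) = 157.99 mm.
A_s = 0.85 f'_c a b / f_y = 0.85 × 27.8 × 157.99 × 535 / 415 = 4812.8 mm².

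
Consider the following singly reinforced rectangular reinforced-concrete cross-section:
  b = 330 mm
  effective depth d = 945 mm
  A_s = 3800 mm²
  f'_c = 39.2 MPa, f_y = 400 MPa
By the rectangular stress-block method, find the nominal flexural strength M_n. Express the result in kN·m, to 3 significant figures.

M_n ≈ 1330 kN·m

T = A_s f_y = 3800 × 400 = 1520000 N = 1520 kN.
From C = T: a = T/(0.85 f'_c b) = 1520000/(0.85 × 39.2 × 330) = 138.24 mm.
M_n = T(d − a/2) = 1520 kN × (945 − 69.12) mm = 1331.34 kN·m.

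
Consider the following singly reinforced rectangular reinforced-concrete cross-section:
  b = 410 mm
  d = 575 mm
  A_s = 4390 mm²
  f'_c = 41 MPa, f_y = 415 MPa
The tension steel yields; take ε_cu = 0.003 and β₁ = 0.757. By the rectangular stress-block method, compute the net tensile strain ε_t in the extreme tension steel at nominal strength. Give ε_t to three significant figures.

a = A_s f_y/(0.85 f'_c b) = 127.50 mm.
β₁ = 0.757, so c = a/β₁ = 127.50/0.757 = 168.43 mm.
From the linear strain diagram with ε_cu = 0.003: ε_t = 0.003 (d − c)/c = 0.003 × (575 − 168.43)/168.43 = 0.00724.
Since ε_t ≥ 0.005, the section is tension-controlled.

ε_t ≈ 0.00724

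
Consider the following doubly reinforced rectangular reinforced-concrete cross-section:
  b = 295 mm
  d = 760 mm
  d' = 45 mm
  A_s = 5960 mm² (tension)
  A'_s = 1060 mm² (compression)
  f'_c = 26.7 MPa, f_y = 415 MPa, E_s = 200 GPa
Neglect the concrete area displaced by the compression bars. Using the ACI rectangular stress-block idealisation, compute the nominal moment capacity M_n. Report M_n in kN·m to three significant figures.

M_n ≈ 1550 kN·m

Assume both tension and compression steel yield.
Net tension couple steel: A_s − A'_s = 4900 mm².
a = (A_s − A'_s) f_y / (0.85 f'_c b) = 2033500/(0.85 × 26.7 × 295) = 303.73 mm.
c = a/β₁ = 303.73/0.85 = 357.33 mm; ε'_s = 0.003(c − d')/c = 0.0026 ≥ f_y/E_s = 0.0021, so compression steel does yield.
M_n = (A_s − A'_s) f_y (d − a/2) + A'_s f_y (d − d') = [2033500 × (760 − 151.865) + 439900 × (760 − 45)] × 10⁻⁶ = 1236.64 + 314.53 = 1551.17 kN·m.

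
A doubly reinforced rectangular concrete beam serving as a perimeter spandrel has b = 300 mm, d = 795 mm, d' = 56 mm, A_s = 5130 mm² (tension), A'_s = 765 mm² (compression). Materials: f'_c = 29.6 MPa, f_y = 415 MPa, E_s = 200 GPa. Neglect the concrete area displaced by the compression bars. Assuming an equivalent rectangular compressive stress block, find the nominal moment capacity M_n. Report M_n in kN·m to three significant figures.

Assume both tension and compression steel yield.
Net tension couple steel: A_s − A'_s = 4365 mm².
a = (A_s − A'_s) f_y / (0.85 f'_c b) = 1811475/(0.85 × 29.6 × 300) = 239.99 mm.
c = a/β₁ = 239.99/0.839 = 286.04 mm; ε'_s = 0.003(c − d')/c = 0.0024 ≥ f_y/E_s = 0.0021, so compression steel does yield.
M_n = (A_s − A'_s) f_y (d − a/2) + A'_s f_y (d − d') = [1811475 × (795 − 119.995) + 317475 × (795 − 56)] × 10⁻⁶ = 1222.75 + 234.61 = 1457.36 kN·m.

M_n ≈ 1460 kN·m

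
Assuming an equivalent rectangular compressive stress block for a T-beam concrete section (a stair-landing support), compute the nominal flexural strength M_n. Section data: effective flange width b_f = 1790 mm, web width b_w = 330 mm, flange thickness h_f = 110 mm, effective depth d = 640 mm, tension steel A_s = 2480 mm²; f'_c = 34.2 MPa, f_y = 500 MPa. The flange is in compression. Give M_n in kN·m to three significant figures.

M_n ≈ 779 kN·m

Tension: T = A_s f_y = 2480 × 500 = 1240000 N.
Try a within the flange: a = T/(0.85 f'_c b_f) = 1240000/(0.85 × 34.2 × 1790) = 23.83 mm.
Since a = 23.83 ≤ h_f = 110 mm, the stress block lies entirely in the flange; analyse as a rectangular beam of width b_f.
M_n = T(d − a/2) = 1240000 × (640 − 11.915) = 778.83 × 10⁶ N·mm.
M_n = 778.83 kN·m.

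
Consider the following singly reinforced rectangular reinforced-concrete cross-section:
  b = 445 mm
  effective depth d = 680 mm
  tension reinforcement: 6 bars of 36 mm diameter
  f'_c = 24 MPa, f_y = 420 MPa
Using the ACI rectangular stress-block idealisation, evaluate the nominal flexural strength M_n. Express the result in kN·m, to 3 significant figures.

M_n ≈ 1380 kN·m

A_s = 6 × 1018 = 6108 mm².
T = A_s f_y = 6108 × 420 = 2565360 N = 2565.36 kN.
From C = T: a = T/(0.85 f'_c b) = 2565360/(0.85 × 24 × 445) = 282.59 mm.
M_n = T(d − a/2) = 2565.36 kN × (680 − 141.295) mm = 1381.97 kN·m.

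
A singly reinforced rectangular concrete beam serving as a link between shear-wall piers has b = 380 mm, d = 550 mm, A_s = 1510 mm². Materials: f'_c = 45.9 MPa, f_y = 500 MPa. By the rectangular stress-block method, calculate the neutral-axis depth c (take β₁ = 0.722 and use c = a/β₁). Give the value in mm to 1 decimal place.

T = A_s f_y = 1510 × 500 = 755000 N = 755 kN.
Setting C = 0.85 f'_c a b equal to T: a = 755000/(0.85 × 45.9 × 380) = 50.925 mm.
With β₁ = 0.722, c = a/β₁ = 50.925/0.722 = 70.5 mm.

c ≈ 70.5 mm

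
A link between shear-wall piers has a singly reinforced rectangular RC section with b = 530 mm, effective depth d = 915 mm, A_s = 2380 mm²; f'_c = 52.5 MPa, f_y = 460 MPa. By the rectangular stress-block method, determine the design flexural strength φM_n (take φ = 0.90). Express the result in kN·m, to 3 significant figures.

φM_n ≈ 879 kN·m

T = A_s f_y = 2380 × 460 = 1094800 N = 1094.8 kN.
From C = T: a = T/(0.85 f'_c b) = 1094800/(0.85 × 52.5 × 530) = 46.29 mm.
M_n = T(d − a/2) = 1094.8 kN × (915 − 23.145) mm = 976.40 kN·m.
φM_n = 0.90 × 976.40 = 878.76 kN·m.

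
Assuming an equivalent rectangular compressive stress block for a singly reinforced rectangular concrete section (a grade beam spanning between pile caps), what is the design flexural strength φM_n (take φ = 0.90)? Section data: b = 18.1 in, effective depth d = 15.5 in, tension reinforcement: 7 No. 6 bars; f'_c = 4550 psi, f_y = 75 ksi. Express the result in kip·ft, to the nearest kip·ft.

A_s = 7 × 0.44 = 3.08 in².
T = A_s f_y = 3.08 × 75 = 231 kips.
a = T/(0.85 f'_c b) = 231/(0.85 × 4.55 × 18.1) = 3.300 in.
M_n = T(d − a/2) = 231 × (15.5 − 1.65) = 3199.4 kip·in = 3199.4/12 = 266.62 kip·ft.
φM_n = 0.90 × 266.62 = 239.96 kip·ft.

φM_n ≈ 240 kip·ft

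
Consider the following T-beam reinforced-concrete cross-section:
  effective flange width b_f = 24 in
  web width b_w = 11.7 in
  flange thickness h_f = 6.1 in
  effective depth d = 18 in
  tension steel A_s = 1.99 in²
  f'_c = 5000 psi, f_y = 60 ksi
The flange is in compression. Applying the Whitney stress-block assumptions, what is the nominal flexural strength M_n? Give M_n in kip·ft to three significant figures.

Tension: T = A_s f_y = 1.99 × 60 = 119.4 kips.
Try a within the flange: a = T/(0.85 f'_c b_f) = 119.4/(0.85 × 5 × 24) = 1.171 in.
Since a = 1.171 ≤ h_f = 6.1 in, the stress block lies entirely in the flange; analyse as a rectangular beam of width b_f.
M_n = T(d − a/2) = 119.4 × (18 − 0.5855) = 2079.3 kip·in.
M_n = 2079.3/12 = 173.28 kip·ft.

M_n ≈ 173 kip·ft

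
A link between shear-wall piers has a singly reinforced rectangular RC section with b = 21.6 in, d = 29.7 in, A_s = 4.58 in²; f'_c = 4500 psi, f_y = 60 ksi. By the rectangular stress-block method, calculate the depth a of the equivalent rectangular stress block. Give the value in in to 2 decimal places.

T = A_s f_y = 4.58 × 60 = 274.8 kips.
a = T/(0.85 f'_c b) = 274.8/(0.85 × 4.5 × 21.6) = 3.33 in.

a ≈ 3.33 in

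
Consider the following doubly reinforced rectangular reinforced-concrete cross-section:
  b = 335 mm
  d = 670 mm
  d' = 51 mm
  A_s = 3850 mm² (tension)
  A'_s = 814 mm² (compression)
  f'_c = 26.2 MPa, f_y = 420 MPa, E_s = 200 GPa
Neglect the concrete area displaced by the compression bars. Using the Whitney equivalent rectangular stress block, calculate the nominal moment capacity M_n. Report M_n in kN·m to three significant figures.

M_n ≈ 957 kN·m

Assume both tension and compression steel yield.
Net tension couple steel: A_s − A'_s = 3036 mm².
a = (A_s − A'_s) f_y / (0.85 f'_c b) = 1275120/(0.85 × 26.2 × 335) = 170.92 mm.
c = a/β₁ = 170.92/0.85 = 201.08 mm; ε'_s = 0.003(c − d')/c = 0.0022 ≥ f_y/E_s = 0.0021, so compression steel does yield.
M_n = (A_s − A'_s) f_y (d − a/2) + A'_s f_y (d − d') = [1275120 × (670 − 85.46) + 341880 × (670 − 51)] × 10⁻⁶ = 745.36 + 211.62 = 956.98 kN·m.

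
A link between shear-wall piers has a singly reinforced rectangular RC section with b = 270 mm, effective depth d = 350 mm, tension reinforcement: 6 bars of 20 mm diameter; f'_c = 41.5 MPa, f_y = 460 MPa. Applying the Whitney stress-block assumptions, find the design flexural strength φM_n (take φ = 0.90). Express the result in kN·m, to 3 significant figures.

φM_n ≈ 238 kN·m

A_s = 6 × 314 = 1884 mm².
T = A_s f_y = 1884 × 460 = 866640 N = 866.64 kN.
From C = T: a = T/(0.85 f'_c b) = 866640/(0.85 × 41.5 × 270) = 90.99 mm.
M_n = T(d − a/2) = 866.64 kN × (350 − 45.495) mm = 263.90 kN·m.
φM_n = 0.90 × 263.90 = 237.51 kN·m.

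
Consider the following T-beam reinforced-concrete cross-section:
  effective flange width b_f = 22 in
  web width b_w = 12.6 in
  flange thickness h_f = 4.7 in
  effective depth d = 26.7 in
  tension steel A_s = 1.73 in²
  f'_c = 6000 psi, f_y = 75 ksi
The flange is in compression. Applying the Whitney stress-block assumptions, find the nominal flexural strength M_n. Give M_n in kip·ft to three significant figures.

Tension: T = A_s f_y = 1.73 × 75 = 129.75 kips.
Try a within the flange: a = T/(0.85 f'_c b_f) = 129.75/(0.85 × 6 × 22) = 1.156 in.
Since a = 1.156 ≤ h_f = 4.7 in, the stress block lies entirely in the flange; analyse as a rectangular beam of width b_f.
M_n = T(d − a/2) = 129.75 × (26.7 − 0.578) = 3389.3 kip·in.
M_n = 3389.3/12 = 282.44 kip·ft.

M_n ≈ 282 kip·ft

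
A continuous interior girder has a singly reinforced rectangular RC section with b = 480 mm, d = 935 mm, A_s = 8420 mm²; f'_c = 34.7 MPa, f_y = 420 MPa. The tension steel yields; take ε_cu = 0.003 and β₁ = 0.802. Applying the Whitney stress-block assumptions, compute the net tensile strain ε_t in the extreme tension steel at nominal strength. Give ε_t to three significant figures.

a = A_s f_y/(0.85 f'_c b) = 249.79 mm.
β₁ = 0.802, so c = a/β₁ = 249.79/0.802 = 311.46 mm.
From the linear strain diagram with ε_cu = 0.003: ε_t = 0.003 (d − c)/c = 0.003 × (935 − 311.46)/311.46 = 0.00601.
Since ε_t ≥ 0.005, the section is tension-controlled.

ε_t ≈ 0.00601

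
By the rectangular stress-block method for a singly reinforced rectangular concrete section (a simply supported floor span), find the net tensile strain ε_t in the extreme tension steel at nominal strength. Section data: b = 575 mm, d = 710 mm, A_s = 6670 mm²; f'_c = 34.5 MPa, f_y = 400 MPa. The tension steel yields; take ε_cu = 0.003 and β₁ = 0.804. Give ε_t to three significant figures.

ε_t ≈ 0.00782

a = A_s f_y/(0.85 f'_c b) = 158.23 mm.
β₁ = 0.804, so c = a/β₁ = 158.23/0.804 = 196.80 mm.
From the linear strain diagram with ε_cu = 0.003: ε_t = 0.003 (d − c)/c = 0.003 × (710 − 196.80)/196.80 = 0.00782.
Since ε_t ≥ 0.005, the section is tension-controlled.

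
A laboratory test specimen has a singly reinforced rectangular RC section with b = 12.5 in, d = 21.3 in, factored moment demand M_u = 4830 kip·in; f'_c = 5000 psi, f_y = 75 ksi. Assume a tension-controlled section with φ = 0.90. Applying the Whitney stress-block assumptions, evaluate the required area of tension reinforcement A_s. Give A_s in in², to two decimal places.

M_n = M_u/φ = 4830/0.90 = 5366.67 kip·in.
From M_n = 0.85 f'_c a b (d − a/2):
a = d − √(d² − 2M_n/(0.85 f'_c b)) = 21.3 − √(21.3² − 2 × 5366.67/(0.85 × 5 × 12.5)) = 5.436 in.
A_s = 0.85 f'_c a b / f_y = 0.85 × 5 × 5.436 × 12.5 / 75 = 3.851 in².

A_s ≈ 3.85 in²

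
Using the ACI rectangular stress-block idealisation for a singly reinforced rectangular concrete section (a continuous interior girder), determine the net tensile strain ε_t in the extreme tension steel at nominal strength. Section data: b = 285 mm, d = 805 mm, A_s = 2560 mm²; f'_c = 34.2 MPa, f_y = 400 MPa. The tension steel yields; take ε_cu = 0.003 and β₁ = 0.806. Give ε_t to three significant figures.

ε_t ≈ 0.0127

a = A_s f_y/(0.85 f'_c b) = 123.60 mm.
β₁ = 0.806, so c = a/β₁ = 123.60/0.806 = 153.35 mm.
From the linear strain diagram with ε_cu = 0.003: ε_t = 0.003 (d − c)/c = 0.003 × (805 − 153.35)/153.35 = 0.0127.
Since ε_t ≥ 0.005, the section is tension-controlled.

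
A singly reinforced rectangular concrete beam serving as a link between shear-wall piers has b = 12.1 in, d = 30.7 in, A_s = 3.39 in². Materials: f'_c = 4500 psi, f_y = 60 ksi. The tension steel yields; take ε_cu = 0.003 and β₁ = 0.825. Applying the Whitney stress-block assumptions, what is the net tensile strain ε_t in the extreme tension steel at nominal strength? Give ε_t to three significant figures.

a = A_s f_y/(0.85 f'_c b) = 4.395 in.
β₁ = 0.825, so c = a/β₁ = 4.395/0.825 = 5.327 in.
From the linear strain diagram with ε_cu = 0.003: ε_t = 0.003 (d − c)/c = 0.003 × (30.7 − 5.327)/5.327 = 0.0143.
Since ε_t ≥ 0.005, the section is tension-controlled.

ε_t ≈ 0.0143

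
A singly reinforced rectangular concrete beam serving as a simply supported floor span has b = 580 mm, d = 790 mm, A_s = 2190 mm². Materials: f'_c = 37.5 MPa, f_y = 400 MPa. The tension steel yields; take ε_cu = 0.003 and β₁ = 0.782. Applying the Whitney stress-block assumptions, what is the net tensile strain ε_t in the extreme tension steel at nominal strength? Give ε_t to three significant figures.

ε_t ≈ 0.0361

a = A_s f_y/(0.85 f'_c b) = 47.38 mm.
β₁ = 0.782, so c = a/β₁ = 47.38/0.782 = 60.59 mm.
From the linear strain diagram with ε_cu = 0.003: ε_t = 0.003 (d − c)/c = 0.003 × (790 − 60.59)/60.59 = 0.0361.
Since ε_t ≥ 0.005, the section is tension-controlled.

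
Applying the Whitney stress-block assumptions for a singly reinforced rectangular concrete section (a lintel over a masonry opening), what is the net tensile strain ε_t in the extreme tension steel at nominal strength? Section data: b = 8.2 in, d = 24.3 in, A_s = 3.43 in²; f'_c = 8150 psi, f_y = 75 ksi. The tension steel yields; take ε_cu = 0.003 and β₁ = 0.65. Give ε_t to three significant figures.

ε_t ≈ 0.00746

a = A_s f_y/(0.85 f'_c b) = 4.529 in.
β₁ = 0.65, so c = a/β₁ = 4.529/0.65 = 6.968 in.
From the linear strain diagram with ε_cu = 0.003: ε_t = 0.003 (d − c)/c = 0.003 × (24.3 − 6.968)/6.968 = 0.00746.
Since ε_t ≥ 0.005, the section is tension-controlled.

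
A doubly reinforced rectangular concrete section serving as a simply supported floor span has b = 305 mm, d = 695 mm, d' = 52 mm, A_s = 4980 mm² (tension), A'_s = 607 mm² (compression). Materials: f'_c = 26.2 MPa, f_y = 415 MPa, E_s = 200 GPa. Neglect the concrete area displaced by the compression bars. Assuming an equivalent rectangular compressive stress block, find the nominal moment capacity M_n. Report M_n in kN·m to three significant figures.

Assume both tension and compression steel yield.
Net tension couple steel: A_s − A'_s = 4373 mm².
a = (A_s − A'_s) f_y / (0.85 f'_c b) = 1814795/(0.85 × 26.2 × 305) = 267.18 mm.
c = a/β₁ = 267.18/0.85 = 314.33 mm; ε'_s = 0.003(c − d')/c = 0.0025 ≥ f_y/E_s = 0.0021, so compression steel does yield.
M_n = (A_s − A'_s) f_y (d − a/2) + A'_s f_y (d − d') = [1814795 × (695 − 133.59) + 251905 × (695 − 52)] × 10⁻⁶ = 1018.84 + 161.97 = 1180.81 kN·m.

M_n ≈ 1180 kN·m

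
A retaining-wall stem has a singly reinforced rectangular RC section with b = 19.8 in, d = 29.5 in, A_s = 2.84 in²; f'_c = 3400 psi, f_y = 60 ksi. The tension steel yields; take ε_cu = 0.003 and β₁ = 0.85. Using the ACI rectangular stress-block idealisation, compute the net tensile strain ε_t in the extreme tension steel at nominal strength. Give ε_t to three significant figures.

a = A_s f_y/(0.85 f'_c b) = 2.978 in.
β₁ = 0.85, so c = a/β₁ = 2.978/0.85 = 3.504 in.
From the linear strain diagram with ε_cu = 0.003: ε_t = 0.003 (d − c)/c = 0.003 × (29.5 − 3.504)/3.504 = 0.0223.
Since ε_t ≥ 0.005, the section is tension-controlled.

ε_t ≈ 0.0223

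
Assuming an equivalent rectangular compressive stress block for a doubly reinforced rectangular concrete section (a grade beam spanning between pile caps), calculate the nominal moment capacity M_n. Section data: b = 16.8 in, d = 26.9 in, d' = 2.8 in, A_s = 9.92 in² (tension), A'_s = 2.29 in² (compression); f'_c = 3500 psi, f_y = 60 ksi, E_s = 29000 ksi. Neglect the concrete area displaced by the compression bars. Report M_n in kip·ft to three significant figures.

M_n ≈ 1130 kip·ft

Assume both steels yield.
a = (A_s − A'_s) f_y/(0.85 f'_c b) = (9.92 − 2.29) × 60/(0.85 × 3.5 × 16.8) = 9.160 in.
c = a/β₁ = 9.160/0.85 = 10.776 in; ε'_s = 0.003(c − d')/c = 0.0022 ≥ ε_y = 0.0021, so the compression steel yields.
M_n = (A_s − A'_s) f_y (d − a/2) + A'_s f_y (d − d') = 457.8 × (26.9 − 4.58) + 137.4 × (26.9 − 2.8) = 10218.1 + 3311.3 = 13529.4 kip·in = 13529.4/12 = 1127.45 kip·ft.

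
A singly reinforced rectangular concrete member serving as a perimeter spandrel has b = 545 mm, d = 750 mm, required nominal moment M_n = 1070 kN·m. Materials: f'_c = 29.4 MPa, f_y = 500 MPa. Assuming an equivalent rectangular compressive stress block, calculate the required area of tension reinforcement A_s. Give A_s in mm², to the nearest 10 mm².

A_s ≈ 3090 mm²

With M_n = 0.85 f'_c a b (d − a/2), solve the quadratic for a:
a = d − √(d² − 2M_n/(0.85 f'_c b)) = 750 − √(750² − 2 × 1070×10⁶/(0.85 × 29.4 × 545)) = 113.31 mm.
A_s = 0.85 f'_c a b / f_y = 0.85 × 29.4 × 113.31 × 545 / 500 = 3086.5 mm².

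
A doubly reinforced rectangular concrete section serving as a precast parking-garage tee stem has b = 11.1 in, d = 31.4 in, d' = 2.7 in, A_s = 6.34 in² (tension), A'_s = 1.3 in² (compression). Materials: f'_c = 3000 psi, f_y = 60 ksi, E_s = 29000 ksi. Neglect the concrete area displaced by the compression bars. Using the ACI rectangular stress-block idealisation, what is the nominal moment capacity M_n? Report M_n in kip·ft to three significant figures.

Assume both steels yield.
a = (A_s − A'_s) f_y/(0.85 f'_c b) = (6.34 − 1.3) × 60/(0.85 × 3 × 11.1) = 10.684 in.
c = a/β₁ = 10.684/0.85 = 12.569 in; ε'_s = 0.003(c − d')/c = 0.0024 ≥ ε_y = 0.0021, so the compression steel yields.
M_n = (A_s − A'_s) f_y (d − a/2) + A'_s f_y (d − d') = 302.4 × (31.4 − 5.342) + 78 × (31.4 − 2.7) = 7879.9 + 2238.6 = 10118.5 kip·in = 10118.5/12 = 843.21 kip·ft.

M_n ≈ 843 kip·ft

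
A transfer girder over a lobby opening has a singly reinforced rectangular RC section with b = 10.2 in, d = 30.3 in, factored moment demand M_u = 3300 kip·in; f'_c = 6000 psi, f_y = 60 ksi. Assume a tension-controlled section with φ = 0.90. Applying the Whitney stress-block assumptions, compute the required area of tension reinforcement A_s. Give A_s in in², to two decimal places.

M_n = M_u/φ = 3300/0.90 = 3666.67 kip·in.
From M_n = 0.85 f'_c a b (d − a/2):
a = d − √(d² − 2M_n/(0.85 f'_c b)) = 30.3 − √(30.3² − 2 × 3666.67/(0.85 × 6 × 10.2)) = 2.423 in.
A_s = 0.85 f'_c a b / f_y = 0.85 × 6 × 2.423 × 10.2 / 60 = 2.101 in².

A_s ≈ 2.10 in²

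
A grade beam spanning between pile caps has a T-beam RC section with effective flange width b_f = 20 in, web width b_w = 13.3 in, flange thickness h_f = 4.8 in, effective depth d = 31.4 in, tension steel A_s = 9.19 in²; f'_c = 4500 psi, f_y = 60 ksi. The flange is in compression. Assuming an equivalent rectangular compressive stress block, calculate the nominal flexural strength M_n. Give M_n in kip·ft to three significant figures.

M_n ≈ 1270 kip·ft

Tension: T = A_s f_y = 9.19 × 60 = 551.4 kips.
Try a within the flange: a = T/(0.85 f'_c b_f) = 551.4/(0.85 × 4.5 × 20) = 7.208 in.
a = 7.208 > h_f = 4.8 in: the block extends into the web. Split into flange-overhang and web parts.
C_f = 0.85 f'_c (b_f − b_w) h_f = 0.85 × 4.5 × (20 − 13.3) × 4.8 = 123.0 kips.
Remaining web compression depth: a_w = (T − C_f)/(0.85 f'_c b_w) = (551.4 − 123.0)/(0.85 × 4.5 × 13.3) = 8.421 in.
M_n = C_f(d − h_f/2) + (T − C_f)(d − a_w/2) = 123.0 × (31.4 − 2.4) + 428.4 × (31.4 − 4.2105) = 3567.0 + 11648.0 = 15215.0 kip·in.
M_n = 15215.0/12 = 1267.92 kip·ft.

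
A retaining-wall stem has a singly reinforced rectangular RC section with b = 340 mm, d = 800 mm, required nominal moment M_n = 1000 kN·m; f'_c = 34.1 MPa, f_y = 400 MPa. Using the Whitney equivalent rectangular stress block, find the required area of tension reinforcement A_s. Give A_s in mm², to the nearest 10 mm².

With M_n = 0.85 f'_c a b (d − a/2), solve the quadratic for a:
a = d − √(d² − 2M_n/(0.85 f'_c b)) = 800 − √(800² − 2 × 1000×10⁶/(0.85 × 34.1 × 340)) = 138.90 mm.
A_s = 0.85 f'_c a b / f_y = 0.85 × 34.1 × 138.90 × 340 / 400 = 3422.1 mm².

A_s ≈ 3420 mm²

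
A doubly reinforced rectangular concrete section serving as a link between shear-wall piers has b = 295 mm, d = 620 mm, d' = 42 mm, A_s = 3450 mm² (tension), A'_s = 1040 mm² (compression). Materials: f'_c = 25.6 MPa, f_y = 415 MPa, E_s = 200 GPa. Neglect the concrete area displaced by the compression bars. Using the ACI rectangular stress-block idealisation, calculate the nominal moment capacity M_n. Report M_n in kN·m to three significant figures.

M_n ≈ 792 kN·m

Assume both tension and compression steel yield.
Net tension couple steel: A_s − A'_s = 2410 mm².
a = (A_s − A'_s) f_y / (0.85 f'_c b) = 1000150/(0.85 × 25.6 × 295) = 155.81 mm.
c = a/β₁ = 155.81/0.85 = 183.31 mm; ε'_s = 0.003(c − d')/c = 0.0023 ≥ f_y/E_s = 0.0021, so compression steel does yield.
M_n = (A_s − A'_s) f_y (d − a/2) + A'_s f_y (d − d') = [1000150 × (620 − 77.905) + 431600 × (620 − 42)] × 10⁻⁶ = 542.18 + 249.46 = 791.64 kN·m.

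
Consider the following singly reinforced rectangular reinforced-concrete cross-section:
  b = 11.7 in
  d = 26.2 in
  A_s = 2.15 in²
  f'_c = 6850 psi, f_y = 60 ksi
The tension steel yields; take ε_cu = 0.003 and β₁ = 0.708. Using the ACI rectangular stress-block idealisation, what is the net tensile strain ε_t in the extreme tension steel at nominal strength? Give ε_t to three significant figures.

a = A_s f_y/(0.85 f'_c b) = 1.894 in.
β₁ = 0.708, so c = a/β₁ = 1.894/0.708 = 2.675 in.
From the linear strain diagram with ε_cu = 0.003: ε_t = 0.003 (d − c)/c = 0.003 × (26.2 − 2.675)/2.675 = 0.0264.
Since ε_t ≥ 0.005, the section is tension-controlled.

ε_t ≈ 0.0264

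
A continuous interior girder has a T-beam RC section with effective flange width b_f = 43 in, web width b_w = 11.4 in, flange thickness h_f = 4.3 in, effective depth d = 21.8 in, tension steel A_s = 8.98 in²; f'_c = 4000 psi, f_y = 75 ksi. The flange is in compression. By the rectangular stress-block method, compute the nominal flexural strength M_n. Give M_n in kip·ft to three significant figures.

Tension: T = A_s f_y = 8.98 × 75 = 673.5 kips.
Try a within the flange: a = T/(0.85 f'_c b_f) = 673.5/(0.85 × 4 × 43) = 4.607 in.
a = 4.607 > h_f = 4.3 in: the block extends into the web. Split into flange-overhang and web parts.
C_f = 0.85 f'_c (b_f − b_w) h_f = 0.85 × 4 × (43 − 11.4) × 4.3 = 462.0 kips.
Remaining web compression depth: a_w = (T − C_f)/(0.85 f'_c b_w) = (673.5 − 462.0)/(0.85 × 4 × 11.4) = 5.457 in.
M_n = C_f(d − h_f/2) + (T − C_f)(d − a_w/2) = 462.0 × (21.8 − 2.15) + 211.5 × (21.8 − 2.7285) = 9078.3 + 4033.6 = 13111.9 kip·in.
M_n = 13111.9/12 = 1092.66 kip·ft.

M_n ≈ 1090 kip·ft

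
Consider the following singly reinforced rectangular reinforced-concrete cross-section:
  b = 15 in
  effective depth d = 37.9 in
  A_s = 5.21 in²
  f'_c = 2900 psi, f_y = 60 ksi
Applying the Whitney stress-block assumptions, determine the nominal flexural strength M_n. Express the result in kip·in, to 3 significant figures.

M_n ≈ 10500 kip·in

T = A_s f_y = 5.21 × 60 = 312.6 kips.
a = T/(0.85 f'_c b) = 312.6/(0.85 × 2.9 × 15) = 8.454 in.
M_n = T(d − a/2) = 312.6 × (37.9 − 4.227) = 10526.2 kip·in.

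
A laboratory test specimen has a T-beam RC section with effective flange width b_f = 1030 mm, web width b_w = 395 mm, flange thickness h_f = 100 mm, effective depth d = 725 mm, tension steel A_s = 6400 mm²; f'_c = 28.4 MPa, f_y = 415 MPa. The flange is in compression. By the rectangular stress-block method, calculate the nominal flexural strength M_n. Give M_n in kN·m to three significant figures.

Tension: T = A_s f_y = 6400 × 415 = 2656000 N.
Try a within the flange: a = T/(0.85 f'_c b_f) = 2656000/(0.85 × 28.4 × 1030) = 106.82 mm.
a = 106.82 > h_f = 100 mm: the block extends into the web. Split into flange-overhang and web parts.
C_f = 0.85 f'_c (b_f − b_w) h_f = 0.85 × 28.4 × (1030 − 395) × 100 = 1532890 N.
Remaining web compression depth: a_w = (T − C_f)/(0.85 f'_c b_w) = (2656000 − 1532890)/(0.85 × 28.4 × 395) = 117.78 mm.
M_n = C_f(d − h_f/2) + (T − C_f)(d − a_w/2) = 1532890 × (725 − 50) + 1123110 × (725 − 58.89) = 1034.70 + 748.11 = 1782.81 × 10⁶ N·mm.
M_n = 1782.81 kN·m.

M_n ≈ 1780 kN·m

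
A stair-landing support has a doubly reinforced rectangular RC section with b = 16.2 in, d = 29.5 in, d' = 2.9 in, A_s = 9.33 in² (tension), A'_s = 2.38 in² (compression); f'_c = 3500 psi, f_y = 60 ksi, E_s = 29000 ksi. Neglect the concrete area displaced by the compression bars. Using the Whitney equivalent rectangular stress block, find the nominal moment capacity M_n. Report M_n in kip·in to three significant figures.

M_n ≈ 14300 kip·in

Assume both steels yield.
a = (A_s − A'_s) f_y/(0.85 f'_c b) = (9.33 − 2.38) × 60/(0.85 × 3.5 × 16.2) = 8.652 in.
c = a/β₁ = 8.652/0.85 = 10.179 in; ε'_s = 0.003(c − d')/c = 0.0021 ≥ ε_y = 0.0021, so the compression steel yields.
M_n = (A_s − A'_s) f_y (d − a/2) + A'_s f_y (d − d') = 417 × (29.5 − 4.326) + 142.8 × (29.5 − 2.9) = 10497.6 + 3798.5 = 14296.1 kip·in.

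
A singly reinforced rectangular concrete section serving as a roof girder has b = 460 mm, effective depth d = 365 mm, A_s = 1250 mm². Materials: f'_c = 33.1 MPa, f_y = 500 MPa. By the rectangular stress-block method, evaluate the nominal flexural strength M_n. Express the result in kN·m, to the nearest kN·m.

T = A_s f_y = 1250 × 500 = 625000 N = 625 kN.
From C = T: a = T/(0.85 f'_c b) = 625000/(0.85 × 33.1 × 460) = 48.29 mm.
M_n = T(d − a/2) = 625 kN × (365 − 24.145) mm = 213.03 kN·m.

M_n ≈ 213 kN·m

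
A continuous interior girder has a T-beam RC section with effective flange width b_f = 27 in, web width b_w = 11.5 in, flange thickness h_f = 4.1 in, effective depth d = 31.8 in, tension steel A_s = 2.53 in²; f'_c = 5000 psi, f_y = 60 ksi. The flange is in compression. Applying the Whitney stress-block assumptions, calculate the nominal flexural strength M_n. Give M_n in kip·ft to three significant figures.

M_n ≈ 394 kip·ft

Tension: T = A_s f_y = 2.53 × 60 = 151.8 kips.
Try a within the flange: a = T/(0.85 f'_c b_f) = 151.8/(0.85 × 5 × 27) = 1.323 in.
Since a = 1.323 ≤ h_f = 4.1 in, the stress block lies entirely in the flange; analyse as a rectangular beam of width b_f.
M_n = T(d − a/2) = 151.8 × (31.8 − 0.6615) = 4726.8 kip·in.
M_n = 4726.8/12 = 393.90 kip·ft.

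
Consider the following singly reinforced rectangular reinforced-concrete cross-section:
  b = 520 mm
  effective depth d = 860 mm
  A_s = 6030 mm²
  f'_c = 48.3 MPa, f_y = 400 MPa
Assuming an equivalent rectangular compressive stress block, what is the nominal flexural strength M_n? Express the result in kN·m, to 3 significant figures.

M_n ≈ 1940 kN·m

T = A_s f_y = 6030 × 400 = 2412000 N = 2412 kN.
From C = T: a = T/(0.85 f'_c b) = 2412000/(0.85 × 48.3 × 520) = 112.98 mm.
M_n = T(d − a/2) = 2412 kN × (860 − 56.49) mm = 1938.07 kN·m.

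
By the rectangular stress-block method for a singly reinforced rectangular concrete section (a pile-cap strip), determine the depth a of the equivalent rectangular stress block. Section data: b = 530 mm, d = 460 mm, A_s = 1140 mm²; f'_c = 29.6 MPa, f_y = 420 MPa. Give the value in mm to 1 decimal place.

T = A_s f_y = 1140 × 420 = 478800 N = 478.8 kN.
Setting C = 0.85 f'_c a b equal to T: a = 478800/(0.85 × 29.6 × 530) = 35.9 mm.

a ≈ 35.9 mm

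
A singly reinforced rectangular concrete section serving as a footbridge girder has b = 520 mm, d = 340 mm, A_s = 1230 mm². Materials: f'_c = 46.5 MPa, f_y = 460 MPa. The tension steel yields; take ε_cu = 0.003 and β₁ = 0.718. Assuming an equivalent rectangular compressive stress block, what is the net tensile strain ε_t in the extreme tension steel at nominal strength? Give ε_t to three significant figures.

a = A_s f_y/(0.85 f'_c b) = 27.53 mm.
β₁ = 0.718, so c = a/β₁ = 27.53/0.718 = 38.34 mm.
From the linear strain diagram with ε_cu = 0.003: ε_t = 0.003 (d − c)/c = 0.003 × (340 − 38.34)/38.34 = 0.0236.
Since ε_t ≥ 0.005, the section is tension-controlled.

ε_t ≈ 0.0236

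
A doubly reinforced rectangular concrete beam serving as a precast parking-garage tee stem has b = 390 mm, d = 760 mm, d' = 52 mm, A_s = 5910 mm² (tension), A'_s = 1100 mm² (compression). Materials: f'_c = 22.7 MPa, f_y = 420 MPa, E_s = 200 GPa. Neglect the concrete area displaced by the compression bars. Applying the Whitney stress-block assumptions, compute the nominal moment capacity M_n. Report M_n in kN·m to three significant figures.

M_n ≈ 1590 kN·m

Assume both tension and compression steel yield.
Net tension couple steel: A_s − A'_s = 4810 mm².
a = (A_s − A'_s) f_y / (0.85 f'_c b) = 2020200/(0.85 × 22.7 × 390) = 268.46 mm.
c = a/β₁ = 268.46/0.85 = 315.84 mm; ε'_s = 0.003(c − d')/c = 0.0025 ≥ f_y/E_s = 0.0021, so compression steel does yield.
M_n = (A_s − A'_s) f_y (d − a/2) + A'_s f_y (d − d') = [2020200 × (760 − 134.23) + 462000 × (760 − 52)] × 10⁻⁶ = 1264.18 + 327.10 = 1591.28 kN·m.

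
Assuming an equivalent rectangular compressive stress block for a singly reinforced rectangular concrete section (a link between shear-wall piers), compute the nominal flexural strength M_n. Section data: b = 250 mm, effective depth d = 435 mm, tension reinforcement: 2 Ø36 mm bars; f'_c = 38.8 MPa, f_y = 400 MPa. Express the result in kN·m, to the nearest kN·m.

M_n ≈ 314 kN·m

A_s = 2 × 1018 = 2036 mm².
T = A_s f_y = 2036 × 400 = 814400 N = 814.4 kN.
From C = T: a = T/(0.85 f'_c b) = 814400/(0.85 × 38.8 × 250) = 98.78 mm.
M_n = T(d − a/2) = 814.4 kN × (435 − 49.39) mm = 314.04 kN·m.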